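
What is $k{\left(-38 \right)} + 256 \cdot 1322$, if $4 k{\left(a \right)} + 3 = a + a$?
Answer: $\frac{1353649}{4} \approx 3.3841 \cdot 10^{5}$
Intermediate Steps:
$k{\left(a \right)} = - \frac{3}{4} + \frac{a}{2}$ ($k{\left(a \right)} = - \frac{3}{4} + \frac{a + a}{4} = - \frac{3}{4} + \frac{2 a}{4} = - \frac{3}{4} + \frac{a}{2}$)
$k{\left(-38 \right)} + 256 \cdot 1322 = \left(- \frac{3}{4} + \frac{1}{2} \left(-38\right)\right) + 256 \cdot 1322 = \left(- \frac{3}{4} - 19\right) + 338432 = - \frac{79}{4} + 338432 = \frac{1353649}{4}$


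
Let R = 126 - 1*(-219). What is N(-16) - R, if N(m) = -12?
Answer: -357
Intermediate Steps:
R = 345 (R = 126 + 219 = 345)
N(-16) - R = -12 - 1*345 = -12 - 345 = -357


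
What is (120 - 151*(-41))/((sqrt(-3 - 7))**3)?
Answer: 6311*I*sqrt(10)/100 ≈ 199.57*I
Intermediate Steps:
(120 - 151*(-41))/((sqrt(-3 - 7))**3) = (120 + 6191)/((sqrt(-10))**3) = 6311/((I*sqrt(10))**3) = 6311/((-10*I*sqrt(10))) = 6311*(I*sqrt(10)/100) = 6311*I*sqrt(10)/100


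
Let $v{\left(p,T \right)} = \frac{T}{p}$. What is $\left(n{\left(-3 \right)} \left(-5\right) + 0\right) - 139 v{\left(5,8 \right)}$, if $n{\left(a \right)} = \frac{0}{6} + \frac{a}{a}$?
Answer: $- \frac{1137}{5} \approx -227.4$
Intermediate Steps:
$n{\left(a \right)} = 1$ ($n{\left(a \right)} = 0 \cdot \frac{1}{6} + 1 = 0 + 1 = 1$)
$\left(n{\left(-3 \right)} \left(-5\right) + 0\right) - 139 v{\left(5,8 \right)} = \left(1 \left(-5\right) + 0\right) - 139 \cdot \frac{8}{5} = \left(-5 + 0\right) - 139 \cdot 8 \cdot \frac{1}{5} = -5 - \frac{1112}{5} = - \frac{1137}{5}$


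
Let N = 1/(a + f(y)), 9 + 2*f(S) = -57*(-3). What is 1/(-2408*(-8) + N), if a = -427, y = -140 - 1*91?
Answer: 346/6665343 ≈ 5.1910e-5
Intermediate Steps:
y = -231 (y = -140 - 91 = -231)
f(S) = 81 (f(S) = -9/2 + (-57*(-3))/2 = -9/2 + (1/2)*171 = -9/2 + 171/2 = 81)
N = -1/346 (N = 1/(-427 + 81) = 1/(-346) = -1/346 ≈ -0.0028902)
1/(-2408*(-8) + N) = 1/(-2408*(-8) - 1/346) = 1/(19264 - 1/346) = 1/(6665343/346) = 346/6665343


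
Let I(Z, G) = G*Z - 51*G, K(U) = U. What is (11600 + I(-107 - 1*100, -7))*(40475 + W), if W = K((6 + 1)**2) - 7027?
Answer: 449060782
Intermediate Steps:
I(Z, G) = -51*G + G*Z
W = -6978 (W = (6 + 1)**2 - 7027 = 7**2 - 7027 = 49 - 7027 = -6978)
(11600 + I(-107 - 1*100, -7))*(40475 + W) = (11600 - 7*(-51 + (-107 - 1*100)))*(40475 - 6978) = (11600 - 7*(-51 + (-107 - 100)))*33497 = (11600 - 7*(-51 - 207))*33497 = (11600 - 7*(-258))*33497 = (11600 + 1806)*33497 = 13406*33497 = 449060782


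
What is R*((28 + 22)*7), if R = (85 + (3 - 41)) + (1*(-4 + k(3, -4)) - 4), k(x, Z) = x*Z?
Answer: 9450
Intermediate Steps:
k(x, Z) = Z*x
R = 27 (R = (85 + (3 - 41)) + (1*(-4 - 4*3) - 4) = (85 - 38) + (1*(-4 - 12) - 4) = 47 + (1*(-16) - 4) = 47 + (-16 - 4) = 47 - 20 = 27)
R*((28 + 22)*7) = 27*((28 + 22)*7) = 27*(50*7) = 27*350 = 9450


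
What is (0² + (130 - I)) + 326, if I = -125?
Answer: 581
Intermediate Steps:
(0² + (130 - I)) + 326 = (0² + (130 - 1*(-125))) + 326 = (0 + (130 + 125)) + 326 = (0 + 255) + 326 = 255 + 326 = 581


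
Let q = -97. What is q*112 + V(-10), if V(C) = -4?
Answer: -10868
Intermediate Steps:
q*112 + V(-10) = -97*112 - 4 = -10864 - 4 = -10868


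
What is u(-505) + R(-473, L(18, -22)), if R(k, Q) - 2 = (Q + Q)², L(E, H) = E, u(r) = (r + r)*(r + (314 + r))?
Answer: 704258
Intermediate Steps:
u(r) = 2*r*(314 + 2*r) (u(r) = (2*r)*(314 + 2*r) = 2*r*(314 + 2*r))
R(k, Q) = 2 + 4*Q² (R(k, Q) = 2 + (Q + Q)² = 2 + (2*Q)² = 2 + 4*Q²)
u(-505) + R(-473, L(18, -22)) = 4*(-505)*(157 - 505) + (2 + 4*18²) = 4*(-505)*(-348) + (2 + 4*324) = 702960 + (2 + 1296) = 702960 + 1298 = 704258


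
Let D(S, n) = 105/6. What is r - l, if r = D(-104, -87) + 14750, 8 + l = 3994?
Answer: 21563/2 ≈ 10782.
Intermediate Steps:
l = 3986 (l = -8 + 3994 = 3986)
D(S, n) = 35/2 (D(S, n) = 105*(⅙) = 35/2)
r = 29535/2 (r = 35/2 + 14750 = 29535/2 ≈ 14768.)
r - l = 29535/2 - 1*3986 = 29535/2 - 3986 = 21563/2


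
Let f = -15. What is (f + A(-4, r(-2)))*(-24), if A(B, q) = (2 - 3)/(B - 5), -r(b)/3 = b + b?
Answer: 1072/3 ≈ 357.33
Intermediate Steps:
r(b) = -6*b (r(b) = -3*(b + b) = -6*b)
A(B, q) = -1/(-5 + B)
(f + A(-4, r(-2)))*(-24) = (-15 - 1/(-5 - 4))*(-24) = (-15 - 1/(-9))*(-24) = (-15 - 1*(-⅑))*(-24) = (-15 + ⅑)*(-24) = -134/9*(-24) = 1072/3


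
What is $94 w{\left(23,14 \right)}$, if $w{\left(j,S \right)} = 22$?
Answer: $2068$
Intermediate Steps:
$94 w{\left(23,14 \right)} = 94 \cdot 22 = 2068$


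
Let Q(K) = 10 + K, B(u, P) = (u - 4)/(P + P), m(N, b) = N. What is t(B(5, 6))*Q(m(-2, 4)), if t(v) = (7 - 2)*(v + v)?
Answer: 20/3 ≈ 6.6667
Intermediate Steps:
B(u, P) = (-4 + u)/(2*P) (B(u, P) = (-4 + u)/((2*P)) = (-4 + u)*(1/(2*P)) = (-4 + u)/(2*P))
t(v) = 10*v (t(v) = 5*(2*v) = 10*v)
t(B(5, 6))*Q(m(-2, 4)) = (10*((½)*(-4 + 5)/6))*(10 - 2) = (10*((½)*(⅙)*1))*8 = (10*(1/12))*8 = (⅚)*8 = 20/3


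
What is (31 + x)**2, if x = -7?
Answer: 576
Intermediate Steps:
(31 + x)**2 = (31 - 7)**2 = 24**2 = 576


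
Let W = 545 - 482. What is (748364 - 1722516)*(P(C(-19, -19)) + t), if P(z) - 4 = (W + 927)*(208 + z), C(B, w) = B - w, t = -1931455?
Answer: 1680929474712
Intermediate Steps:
W = 63
P(z) = 205924 + 990*z (P(z) = 4 + (63 + 927)*(208 + z) = 4 + 990*(208 + z) = 4 + (205920 + 990*z) = 205924 + 990*z)
(748364 - 1722516)*(P(C(-19, -19)) + t) = (748364 - 1722516)*((205924 + 990*(-19 - 1*(-19))) - 1931455) = -974152*((205924 + 990*(-19 + 19)) - 1931455) = -974152*((205924 + 990*0) - 1931455) = -974152*((205924 + 0) - 1931455) = -974152*(205924 - 1931455) = -974152*(-1725531) = 1680929474712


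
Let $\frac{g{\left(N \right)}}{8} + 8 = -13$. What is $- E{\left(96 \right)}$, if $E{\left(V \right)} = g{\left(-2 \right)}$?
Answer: $168$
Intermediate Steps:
$g{\left(N \right)} = -168$ ($g{\left(N \right)} = -64 + 8 \left(-13\right) = -64 - 104 = -168$)
$E{\left(V \right)} = -168$
$- E{\left(96 \right)} = \left(-1\right) \left(-168\right) = 168$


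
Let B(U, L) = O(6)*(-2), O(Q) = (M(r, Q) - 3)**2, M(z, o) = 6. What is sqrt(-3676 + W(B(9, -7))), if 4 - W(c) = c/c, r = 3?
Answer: I*sqrt(3673) ≈ 60.605*I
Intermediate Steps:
O(Q) = 9 (O(Q) = (6 - 3)**2 = 3**2 = 9)
B(U, L) = -18 (B(U, L) = 9*(-2) = -18)
W(c) = 3 (W(c) = 4 - c/c = 4 - 1*1 = 4 - 1 = 3)
sqrt(-3676 + W(B(9, -7))) = sqrt(-3676 + 3) = sqrt(-3673) = I*sqrt(3673)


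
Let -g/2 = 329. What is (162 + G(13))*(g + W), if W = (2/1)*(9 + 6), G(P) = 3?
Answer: -103620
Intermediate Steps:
W = 30 (W = (2*1)*15 = 2*15 = 30)
g = -658 (g = -2*329 = -658)
(162 + G(13))*(g + W) = (162 + 3)*(-658 + 30) = 165*(-628) = -103620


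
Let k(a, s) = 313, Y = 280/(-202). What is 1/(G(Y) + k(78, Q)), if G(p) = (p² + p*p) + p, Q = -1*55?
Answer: 10201/3217973 ≈ 0.0031700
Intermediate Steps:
Q = -55
Y = -140/101 (Y = 280*(-1/202) = -140/101 ≈ -1.3861)
G(p) = p + 2*p² (G(p) = (p² + p²) + p = 2*p² + p = p + 2*p²)
1/(G(Y) + k(78, Q)) = 1/(-140*(1 + 2*(-140/101))/101 + 313) = 1/(-140*(1 - 280/101)/101 + 313) = 1/(-140/101*(-179/101) + 313) = 1/(25060/10201 + 313) = 1/(3217973/10201) = 10201/3217973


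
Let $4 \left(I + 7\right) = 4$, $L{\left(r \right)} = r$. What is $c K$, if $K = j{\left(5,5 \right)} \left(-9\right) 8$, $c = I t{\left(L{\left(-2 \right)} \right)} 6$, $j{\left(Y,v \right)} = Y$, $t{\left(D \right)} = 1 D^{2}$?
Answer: $51840$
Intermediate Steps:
$I = -6$ ($I = -7 + \frac{1}{4} \cdot 4 = -7 + 1 = -6$)
$t{\left(D \right)} = D^{2}$
$c = -144$ ($c = - 6 \left(-2\right)^{2} \cdot 6 = \left(-6\right) 4 \cdot 6 = \left(-24\right) 6 = -144$)
$K = -360$ ($K = 5 \left(-9\right) 8 = \left(-45\right) 8 = -360$)
$c K = \left(-144\right) \left(-360\right) = 51840$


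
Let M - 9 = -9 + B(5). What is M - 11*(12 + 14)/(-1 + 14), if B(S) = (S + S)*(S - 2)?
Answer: 8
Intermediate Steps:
B(S) = 2*S*(-2 + S) (B(S) = (2*S)*(-2 + S) = 2*S*(-2 + S))
M = 30 (M = 9 + (-9 + 2*5*(-2 + 5)) = 9 + (-9 + 2*5*3) = 9 + (-9 + 30) = 9 + 21 = 30)
M - 11*(12 + 14)/(-1 + 14) = 30 - 11*(12 + 14)/(-1 + 14) = 30 - 286/13 = 30 - 11*2 = 30 - 22 = 8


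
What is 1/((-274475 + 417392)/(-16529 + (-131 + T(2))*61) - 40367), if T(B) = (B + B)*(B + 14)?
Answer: -6872/277449663 ≈ -2.4768e-5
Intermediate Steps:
T(B) = 2*B*(14 + B) (T(B) = (2*B)*(14 + B) = 2*B*(14 + B))
1/((-274475 + 417392)/(-16529 + (-131 + T(2))*61) - 40367) = 1/((-274475 + 417392)/(-16529 + (-131 + 2*2*(14 + 2))*61) - 40367) = 1/(142917/(-16529 + (-131 + 2*2*16)*61) - 40367) = 1/(142917/(-16529 + (-131 + 64)*61) - 40367) = 1/(142917/(-16529 - 67*61) - 40367) = 1/(142917/(-16529 - 4087) - 40367) = 1/(142917/(-20616) - 40367) = 1/(142917*(-1/20616) - 40367) = 1/(-47639/6872 - 40367) = 1/(-277449663/6872) = -6872/277449663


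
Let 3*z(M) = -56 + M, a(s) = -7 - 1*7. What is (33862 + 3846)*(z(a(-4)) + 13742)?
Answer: 1551910448/3 ≈ 5.1730e+8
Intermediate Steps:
a(s) = -14 (a(s) = -7 - 7 = -14)
z(M) = -56/3 + M/3 (z(M) = (-56 + M)/3 = -56/3 + M/3)
(33862 + 3846)*(z(a(-4)) + 13742) = (33862 + 3846)*((-56/3 + (1/3)*(-14)) + 13742) = 37708*((-56/3 - 14/3) + 13742) = 37708*(-70/3 + 13742) = 37708*(41156/3) = 1551910448/3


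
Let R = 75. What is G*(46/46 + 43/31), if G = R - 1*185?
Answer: -8140/31 ≈ -262.58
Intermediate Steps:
G = -110 (G = 75 - 1*185 = 75 - 185 = -110)
G*(46/46 + 43/31) = -110*(46/46 + 43/31) = -110*(46*(1/46) + 43*(1/31)) = -110*(1 + 43/31) = -110*74/31 = -8140/31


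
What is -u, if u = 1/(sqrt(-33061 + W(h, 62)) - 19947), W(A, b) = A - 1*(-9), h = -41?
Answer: 6649/132638634 + I*sqrt(3677)/132638634 ≈ 5.0129e-5 + 4.5717e-7*I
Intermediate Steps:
W(A, b) = 9 + A (W(A, b) = A + 9 = 9 + A)
u = 1/(-19947 + 3*I*sqrt(3677)) (u = 1/(sqrt(-33061 + (9 - 41)) - 19947) = 1/(sqrt(-33061 - 32) - 19947) = 1/(sqrt(-33093) - 19947) = 1/(3*I*sqrt(3677) - 19947) = 1/(-19947 + 3*I*sqrt(3677)) ≈ -5.0129e-5 - 4.572e-7*I)
-u = -(-6649/132638634 - I*sqrt(3677)/132638634) = 6649/132638634 + I*sqrt(3677)/132638634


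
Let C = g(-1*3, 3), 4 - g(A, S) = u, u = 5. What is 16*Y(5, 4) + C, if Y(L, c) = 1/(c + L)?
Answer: 7/9 ≈ 0.77778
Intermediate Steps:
Y(L, c) = 1/(L + c)
g(A, S) = -1 (g(A, S) = 4 - 1*5 = 4 - 5 = -1)
C = -1
16*Y(5, 4) + C = 16/(5 + 4) - 1 = 16/9 - 1 = 7/9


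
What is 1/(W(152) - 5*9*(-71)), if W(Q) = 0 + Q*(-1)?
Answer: 1/3043 ≈ 0.00032862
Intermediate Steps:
W(Q) = -Q (W(Q) = 0 - Q = -Q)
1/(W(152) - 5*9*(-71)) = 1/(-1*152 - 5*9*(-71)) = 1/(-152 - 45*(-71)) = 1/(-152 + 3195) = 1/3043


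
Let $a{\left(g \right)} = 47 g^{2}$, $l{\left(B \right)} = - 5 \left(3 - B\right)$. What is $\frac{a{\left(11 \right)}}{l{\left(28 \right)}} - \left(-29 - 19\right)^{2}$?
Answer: $- \frac{282313}{125} \approx -2258.5$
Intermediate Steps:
$l{\left(B \right)} = -15 + 5 B$
$\frac{a{\left(11 \right)}}{l{\left(28 \right)}} - \left(-29 - 19\right)^{2} = \frac{47 \cdot 11^{2}}{-15 + 5 \cdot 28} - \left(-29 - 19\right)^{2} = \frac{47 \cdot 121}{-15 + 140} - \left(-48\right)^{2} = \frac{5687}{125} - 2304 = - \frac{282313}{125}$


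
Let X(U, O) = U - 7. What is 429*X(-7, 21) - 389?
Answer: -6395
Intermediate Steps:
X(U, O) = -7 + U
429*X(-7, 21) - 389 = 429*(-7 - 7) - 389 = 429*(-14) - 389 = -6006 - 389 = -6395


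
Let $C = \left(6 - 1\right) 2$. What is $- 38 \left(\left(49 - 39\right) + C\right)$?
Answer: $-760$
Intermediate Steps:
$C = 10$ ($C = 5 \cdot 2 = 10$)
$- 38 \left(\left(49 - 39\right) + C\right) = - 38 \left(\left(49 - 39\right) + 10\right) = - 38 \left(10 + 10\right) = \left(-38\right) 20 = -760$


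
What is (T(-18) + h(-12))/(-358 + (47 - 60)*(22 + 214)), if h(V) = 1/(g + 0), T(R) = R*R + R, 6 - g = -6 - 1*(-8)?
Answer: -1225/13704 ≈ -0.089390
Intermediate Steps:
g = 4 (g = 6 - (-6 - 1*(-8)) = 6 - (-6 + 8) = 6 - 1*2 = 6 - 2 = 4)
T(R) = R + R² (T(R) = R² + R = R + R²)
h(V) = ¼ (h(V) = 1/(4 + 0) = 1/4 = ¼)
(T(-18) + h(-12))/(-358 + (47 - 60)*(22 + 214)) = (-18*(1 - 18) + ¼)/(-358 + (47 - 60)*(22 + 214)) = (-18*(-17) + ¼)/(-358 - 13*236) = (306 + ¼)/(-358 - 3068) = (1225/4)/(-3426) = (1225/4)*(-1/3426) = -1225/13704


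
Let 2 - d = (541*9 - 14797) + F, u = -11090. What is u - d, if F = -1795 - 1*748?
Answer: -23563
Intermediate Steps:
F = -2543 (F = -1795 - 748 = -2543)
d = 12473 (d = 2 - ((541*9 - 14797) - 2543) = 2 - ((4869 - 14797) - 2543) = 2 - (-9928 - 2543) = 2 - 1*(-12471) = 2 + 12471 = 12473)
u - d = -11090 - 1*12473 = -11090 - 12473 = -23563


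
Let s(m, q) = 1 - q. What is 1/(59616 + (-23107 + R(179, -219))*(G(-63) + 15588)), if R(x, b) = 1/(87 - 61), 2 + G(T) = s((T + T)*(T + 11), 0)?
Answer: -2/720217187 ≈ -2.7769e-9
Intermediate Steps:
G(T) = -1 (G(T) = -2 + (1 - 1*0) = -2 + (1 + 0) = -2 + 1 = -1)
R(x, b) = 1/26
1/(59616 + (-23107 + R(179, -219))*(G(-63) + 15588)) = 1/(59616 + (-23107 + 1/26)*(-1 + 15588)) = 1/(59616 - 600781/26*15587) = 1/(59616 - 720336419/2) = 1/(-720217187/2) = -2/720217187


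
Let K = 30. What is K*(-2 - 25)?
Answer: -810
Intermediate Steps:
K*(-2 - 25) = 30*(-2 - 25) = 30*(-27) = -810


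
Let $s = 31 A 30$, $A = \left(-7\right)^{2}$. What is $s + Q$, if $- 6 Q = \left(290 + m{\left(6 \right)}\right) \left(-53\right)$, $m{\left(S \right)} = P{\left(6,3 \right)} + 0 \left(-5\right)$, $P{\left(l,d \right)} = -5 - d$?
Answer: $48061$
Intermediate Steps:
$m{\left(S \right)} = -8$ ($m{\left(S \right)} = \left(-5 - 3\right) + 0 \left(-5\right) = \left(-5 - 3\right) + 0 = -8 + 0 = -8$)
$A = 49$
$Q = 2491$ ($Q = - \frac{\left(290 - 8\right) \left(-53\right)}{6} = - \frac{282 \left(-53\right)}{6} = \left(- \frac{1}{6}\right) \left(-14946\right) = 2491$)
$s = 45570$ ($s = 31 \cdot 49 \cdot 30 = 1519 \cdot 30 = 45570$)
$s + Q = 45570 + 2491 = 48061$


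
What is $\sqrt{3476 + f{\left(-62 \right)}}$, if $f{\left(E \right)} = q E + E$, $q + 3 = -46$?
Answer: $2 \sqrt{1613} \approx 80.324$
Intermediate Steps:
$q = -49$ ($q = -3 - 46 = -49$)
$f{\left(E \right)} = - 48 E$ ($f{\left(E \right)} = - 49 E + E = - 48 E$)
$\sqrt{3476 + f{\left(-62 \right)}} = \sqrt{3476 - -2976} = \sqrt{3476 + 2976} = \sqrt{6452} = 2 \sqrt{1613}$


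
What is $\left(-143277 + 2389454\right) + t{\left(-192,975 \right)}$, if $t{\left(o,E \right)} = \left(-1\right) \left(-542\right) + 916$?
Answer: $2247635$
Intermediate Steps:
$t{\left(o,E \right)} = 1458$ ($t{\left(o,E \right)} = 542 + 916 = 1458$)
$\left(-143277 + 2389454\right) + t{\left(-192,975 \right)} = \left(-143277 + 2389454\right) + 1458 = 2246177 + 1458 = 2247635$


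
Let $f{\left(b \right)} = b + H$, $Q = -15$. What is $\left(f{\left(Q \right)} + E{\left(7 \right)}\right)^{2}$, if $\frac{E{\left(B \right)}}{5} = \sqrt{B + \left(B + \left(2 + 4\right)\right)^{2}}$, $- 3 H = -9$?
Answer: $4544 - 480 \sqrt{11} \approx 2952.0$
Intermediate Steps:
$H = 3$ ($H = \left(- \frac{1}{3}\right) \left(-9\right) = 3$)
$E{\left(B \right)} = 5 \sqrt{B + \left(6 + B\right)^{2}}$ ($E{\left(B \right)} = 5 \sqrt{B + \left(B + \left(2 + 4\right)\right)^{2}} = 5 \sqrt{B + \left(B + 6\right)^{2}} = 5 \sqrt{B + \left(6 + B\right)^{2}}$)
$f{\left(b \right)} = 3 + b$ ($f{\left(b \right)} = b + 3 = 3 + b$)
$\left(f{\left(Q \right)} + E{\left(7 \right)}\right)^{2} = \left(\left(3 - 15\right) + 5 \sqrt{7 + \left(6 + 7\right)^{2}}\right)^{2} = \left(-12 + 5 \sqrt{7 + 13^{2}}\right)^{2} = \left(-12 + 5 \sqrt{7 + 169}\right)^{2} = \left(-12 + 5 \sqrt{176}\right)^{2} = \left(-12 + 5 \cdot 4 \sqrt{11}\right)^{2} = \left(-12 + 20 \sqrt{11}\right)^{2}$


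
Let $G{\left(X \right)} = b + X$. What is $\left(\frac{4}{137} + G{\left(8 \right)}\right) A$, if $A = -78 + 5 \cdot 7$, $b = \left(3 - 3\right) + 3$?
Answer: $- \frac{64973}{137} \approx -474.26$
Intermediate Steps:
$b = 3$ ($b = 0 + 3 = 3$)
$A = -43$ ($A = -78 + 35 = -43$)
$G{\left(X \right)} = 3 + X$
$\left(\frac{4}{137} + G{\left(8 \right)}\right) A = \left(\frac{4}{137} + \left(3 + 8\right)\right) \left(-43\right) = \left(4 \cdot \frac{1}{137} + 11\right) \left(-43\right) = \left(\frac{4}{137} + 11\right) \left(-43\right) = \frac{1511}{137} \left(-43\right) = - \frac{64973}{137}$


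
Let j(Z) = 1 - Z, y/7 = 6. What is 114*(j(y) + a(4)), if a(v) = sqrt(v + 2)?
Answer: -4674 + 114*sqrt(6) ≈ -4394.8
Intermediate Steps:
a(v) = sqrt(2 + v)
y = 42 (y = 7*6 = 42)
114*(j(y) + a(4)) = 114*((1 - 1*42) + sqrt(2 + 4)) = 114*((1 - 42) + sqrt(6)) = 114*(-41 + sqrt(6)) = -4674 + 114*sqrt(6)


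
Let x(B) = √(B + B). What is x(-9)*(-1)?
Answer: -3*I*√2 ≈ -4.2426*I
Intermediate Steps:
x(B) = √2*√B (x(B) = √(2*B) = √2*√B)
x(-9)*(-1) = (√2*√(-9))*(-1) = (√2*(3*I))*(-1) = (3*I*√2)*(-1) = -3*I*√2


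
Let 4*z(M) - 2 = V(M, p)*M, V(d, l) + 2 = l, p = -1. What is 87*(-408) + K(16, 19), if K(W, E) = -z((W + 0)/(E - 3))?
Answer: -141983/4 ≈ -35496.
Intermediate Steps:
V(d, l) = -2 + l
z(M) = ½ - 3*M/4 (z(M) = ½ + ((-2 - 1)*M)/4 = ½ + (-3*M)/4 = ½ - 3*M/4)
K(W, E) = -½ + 3*W/(4*(-3 + E)) (K(W, E) = -(½ - 3*(W + 0)/(4*(E - 3))) = -(½ - 3*W/(4*(-3 + E))) = -½ + 3*W/(4*(-3 + E)))
87*(-408) + K(16, 19) = 87*(-408) + (6 - 2*19 + 3*16)/(4*(-3 + 19)) = -35496 + (¼)*(6 - 38 + 48)/16 = -35496 + (¼)*(1/16)*16 = -35496 + ¼ = -141983/4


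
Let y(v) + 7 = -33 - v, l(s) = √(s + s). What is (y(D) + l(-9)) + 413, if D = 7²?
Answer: 324 + 3*I*√2 ≈ 324.0 + 4.2426*I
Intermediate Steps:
l(s) = √2*√s (l(s) = √(2*s) = √2*√s)
D = 49
y(v) = -40 - v (y(v) = -7 + (-33 - v) = -40 - v)
(y(D) + l(-9)) + 413 = ((-40 - 1*49) + √2*√(-9)) + 413 = ((-40 - 49) + √2*(3*I)) + 413 = (-89 + 3*I*√2) + 413 = 324 + 3*I*√2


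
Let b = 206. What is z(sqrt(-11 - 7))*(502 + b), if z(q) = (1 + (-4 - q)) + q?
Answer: -2124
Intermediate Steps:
z(q) = -3 (z(q) = (-3 - q) + q = -3)
z(sqrt(-11 - 7))*(502 + b) = -3*(502 + 206) = -3*708 = -2124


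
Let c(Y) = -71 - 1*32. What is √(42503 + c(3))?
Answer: 20*√106 ≈ 205.91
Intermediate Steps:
c(Y) = -103 (c(Y) = -71 - 32 = -103)
√(42503 + c(3)) = √(42503 - 103) = √42400 = 20*√106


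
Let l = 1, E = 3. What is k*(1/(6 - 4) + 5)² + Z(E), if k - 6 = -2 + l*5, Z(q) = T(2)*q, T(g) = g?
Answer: 1113/4 ≈ 278.25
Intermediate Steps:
Z(q) = 2*q
k = 9 (k = 6 + (-2 + 1*5) = 6 + (-2 + 5) = 6 + 3 = 9)
k*(1/(6 - 4) + 5)² + Z(E) = 9*(1/(6 - 4) + 5)² + 2*3 = 9*(1/2 + 5)² + 6 = 9*(½ + 5)² + 6 = 9*(11/2)² + 6 = 9*(121/4) + 6 = 1089/4 + 6 = 1113/4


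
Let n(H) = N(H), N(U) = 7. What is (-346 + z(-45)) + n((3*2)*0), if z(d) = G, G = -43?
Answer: -382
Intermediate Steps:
z(d) = -43
n(H) = 7
(-346 + z(-45)) + n((3*2)*0) = (-346 - 43) + 7 = -389 + 7 = -382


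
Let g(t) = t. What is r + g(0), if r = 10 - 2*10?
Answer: -10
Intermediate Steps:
r = -10 (r = 10 - 20 = -10)
r + g(0) = -10 + 0 = -10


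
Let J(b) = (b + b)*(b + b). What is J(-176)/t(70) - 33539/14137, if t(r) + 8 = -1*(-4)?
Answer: -437941251/14137 ≈ -30978.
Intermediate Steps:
J(b) = 4*b² (J(b) = (2*b)*(2*b) = 4*b²)
t(r) = -4 (t(r) = -8 - 1*(-4) = -8 + 4 = -4)
J(-176)/t(70) - 33539/14137 = (4*(-176)²)/(-4) - 33539/14137 = (4*30976)*(-¼) - 33539*1/14137 = 123904*(-¼) - 33539/14137 = -30976 - 33539/14137 = -437941251/14137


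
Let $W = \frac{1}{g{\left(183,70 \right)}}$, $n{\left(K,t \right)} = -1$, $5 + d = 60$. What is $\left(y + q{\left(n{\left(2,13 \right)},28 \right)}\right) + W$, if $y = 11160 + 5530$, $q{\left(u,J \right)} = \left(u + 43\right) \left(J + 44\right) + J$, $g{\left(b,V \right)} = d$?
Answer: $\frac{1085811}{55} \approx 19742.0$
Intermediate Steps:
$d = 55$ ($d = -5 + 60 = 55$)
$g{\left(b,V \right)} = 55$
$q{\left(u,J \right)} = J + \left(43 + u\right) \left(44 + J\right)$ ($q{\left(u,J \right)} = \left(43 + u\right) \left(44 + J\right) + J = J + \left(43 + u\right) \left(44 + J\right)$)
$W = \frac{1}{55} \approx 0.018182$
$y = 16690$
$\left(y + q{\left(n{\left(2,13 \right)},28 \right)}\right) + W = \left(16690 + \left(1892 + 44 \cdot 28 + 44 \left(-1\right) + 28 \left(-1\right)\right)\right) + \frac{1}{55} = \left(16690 + \left(1892 + 1232 - 44 - 28\right)\right) + \frac{1}{55} = \left(16690 + 3052\right) + \frac{1}{55} = 19742 + \frac{1}{55} = \frac{1085811}{55}$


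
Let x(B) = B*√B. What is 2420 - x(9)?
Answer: 2393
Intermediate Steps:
x(B) = B^(3/2)
2420 - x(9) = 2420 - 9^(3/2) = 2420 - 1*27 = 2420 - 27 = 2393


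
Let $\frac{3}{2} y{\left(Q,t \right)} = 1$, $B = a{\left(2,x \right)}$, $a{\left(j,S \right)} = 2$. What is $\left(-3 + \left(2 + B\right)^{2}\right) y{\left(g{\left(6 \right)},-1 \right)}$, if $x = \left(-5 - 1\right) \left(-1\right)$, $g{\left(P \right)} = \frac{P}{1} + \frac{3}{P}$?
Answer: $\frac{26}{3} \approx 8.6667$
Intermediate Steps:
$g{\left(P \right)} = P + \frac{3}{P}$ ($g{\left(P \right)} = P 1 + \frac{3}{P} = P + \frac{3}{P}$)
$x = 6$ ($x = \left(-6\right) \left(-1\right) = 6$)
$B = 2$
$y{\left(Q,t \right)} = \frac{2}{3}$ ($y{\left(Q,t \right)} = \frac{2}{3} \cdot 1 = \frac{2}{3}$)
$\left(-3 + \left(2 + B\right)^{2}\right) y{\left(g{\left(6 \right)},-1 \right)} = \left(-3 + \left(2 + 2\right)^{2}\right) \frac{2}{3} = \left(-3 + 4^{2}\right) \frac{2}{3} = \left(-3 + 16\right) \frac{2}{3} = 13 \cdot \frac{2}{3} = \frac{26}{3}$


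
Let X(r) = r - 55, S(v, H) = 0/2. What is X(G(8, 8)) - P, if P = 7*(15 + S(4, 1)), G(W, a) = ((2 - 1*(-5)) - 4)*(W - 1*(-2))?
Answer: -130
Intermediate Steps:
G(W, a) = 6 + 3*W (G(W, a) = ((2 + 5) - 4)*(W + 2) = (7 - 4)*(2 + W) = 3*(2 + W) = 6 + 3*W)
S(v, H) = 0 (S(v, H) = 0*(1/2) = 0)
X(r) = -55 + r
P = 105 (P = 7*(15 + 0) = 7*15 = 105)
X(G(8, 8)) - P = (-55 + (6 + 3*8)) - 1*105 = (-55 + (6 + 24)) - 105 = (-55 + 30) - 105 = -25 - 105 = -130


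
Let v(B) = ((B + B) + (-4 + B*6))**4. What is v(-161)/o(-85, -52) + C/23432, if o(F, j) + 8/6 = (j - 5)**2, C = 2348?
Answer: 48968937015724645/57074494 ≈ 8.5798e+8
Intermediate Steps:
o(F, j) = -4/3 + (-5 + j)**2 (o(F, j) = -4/3 + (j - 5)**2 = -4/3 + (-5 + j)**2)
v(B) = (-4 + 8*B)**4 (v(B) = (2*B + (-4 + 6*B))**4 = (-4 + 8*B)**4)
v(-161)/o(-85, -52) + C/23432 = (256*(-1 + 2*(-161))**4)/(-4/3 + (-5 - 52)**2) + 2348/23432 = (256*(-1 - 322)**4)/(-4/3 + (-57)**2) + 2348*(1/23432) = (256*(-323)**4)/(-4/3 + 3249) + 587/5858 = (256*10884540241)/(9743/3) + 587/5858 = 2786442301696*(3/9743) + 587/5858 = 8359326905088/9743 + 587/5858 = 48968937015724645/57074494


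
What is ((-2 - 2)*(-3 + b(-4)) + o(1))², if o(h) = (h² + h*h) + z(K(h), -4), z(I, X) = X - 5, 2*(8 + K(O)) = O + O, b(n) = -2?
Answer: 169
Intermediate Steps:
K(O) = -8 + O (K(O) = -8 + (O + O)/2 = -8 + (2*O)/2 = -8 + O)
z(I, X) = -5 + X
o(h) = -9 + 2*h² (o(h) = (h² + h*h) + (-5 - 4) = (h² + h²) - 9 = 2*h² - 9 = -9 + 2*h²)
((-2 - 2)*(-3 + b(-4)) + o(1))² = ((-2 - 2)*(-3 - 2) + (-9 + 2*1²))² = (-4*(-5) + (-9 + 2*1))² = (20 + (-9 + 2))² = (20 - 7)² = 13² = 169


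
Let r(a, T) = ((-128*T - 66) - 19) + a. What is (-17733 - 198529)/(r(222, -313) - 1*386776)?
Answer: 216262/346575 ≈ 0.62400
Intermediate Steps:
r(a, T) = -85 + a - 128*T (r(a, T) = ((-66 - 128*T) - 19) + a = (-85 - 128*T) + a = -85 + a - 128*T)
(-17733 - 198529)/(r(222, -313) - 1*386776) = (-17733 - 198529)/((-85 + 222 - 128*(-313)) - 1*386776) = -216262/((-85 + 222 + 40064) - 386776) = -216262/(40201 - 386776) = -216262/(-346575) = -216262*(-1/346575) = 216262/346575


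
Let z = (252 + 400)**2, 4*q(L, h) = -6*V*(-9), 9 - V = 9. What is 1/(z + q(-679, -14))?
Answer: 1/425104 ≈ 2.3524e-6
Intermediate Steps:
V = 0 (V = 9 - 1*9 = 9 - 9 = 0)
q(L, h) = 0 (q(L, h) = (-6*0*(-9))/4 = (0*(-9))/4 = (1/4)*0 = 0)
z = 425104 (z = 652**2 = 425104)
1/(z + q(-679, -14)) = 1/(425104 + 0) = 1/425104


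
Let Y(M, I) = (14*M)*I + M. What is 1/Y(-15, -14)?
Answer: 1/2925 ≈ 0.00034188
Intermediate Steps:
Y(M, I) = M + 14*I*M (Y(M, I) = 14*I*M + M = M + 14*I*M)
1/Y(-15, -14) = 1/(-15*(1 + 14*(-14))) = 1/(-15*(1 - 196)) = 1/(-15*(-195)) = 1/2925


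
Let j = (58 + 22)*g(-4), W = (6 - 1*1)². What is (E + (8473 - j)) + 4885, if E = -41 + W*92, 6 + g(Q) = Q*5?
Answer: 17697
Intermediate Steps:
W = 25 (W = (6 - 1)² = 5² = 25)
g(Q) = -6 + 5*Q (g(Q) = -6 + Q*5 = -6 + 5*Q)
j = -2080 (j = (58 + 22)*(-6 + 5*(-4)) = 80*(-6 - 20) = 80*(-26) = -2080)
E = 2259 (E = -41 + 25*92 = -41 + 2300 = 2259)
(E + (8473 - j)) + 4885 = (2259 + (8473 - 1*(-2080))) + 4885 = (2259 + (8473 + 2080)) + 4885 = (2259 + 10553) + 4885 = 12812 + 4885 = 17697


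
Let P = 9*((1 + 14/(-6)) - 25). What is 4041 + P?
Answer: 3804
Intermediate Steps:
P = -237 (P = 9*((1 + 14*(-1/6)) - 25) = 9*((1 - 7/3) - 25) = 9*(-4/3 - 25) = 9*(-79/3) = -237)
4041 + P = 4041 - 237 = 3804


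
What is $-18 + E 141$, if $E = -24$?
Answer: $-3402$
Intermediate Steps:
$-18 + E 141 = -18 - 3384 = -3402$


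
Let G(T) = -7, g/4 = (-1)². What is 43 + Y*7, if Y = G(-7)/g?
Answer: 123/4 ≈ 30.750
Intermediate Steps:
g = 4 (g = 4*(-1)² = 4*1 = 4)
Y = -7/4 ≈ -1.7500
43 + Y*7 = 43 - 7/4*7 = 43 - 49/4 = 123/4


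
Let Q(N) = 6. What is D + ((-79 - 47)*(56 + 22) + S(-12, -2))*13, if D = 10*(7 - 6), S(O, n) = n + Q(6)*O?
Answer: -128716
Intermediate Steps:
S(O, n) = n + 6*O
D = 10 (D = 10*1 = 10)
D + ((-79 - 47)*(56 + 22) + S(-12, -2))*13 = 10 + ((-79 - 47)*(56 + 22) + (-2 + 6*(-12)))*13 = 10 + (-126*78 + (-2 - 72))*13 = 10 + (-9828 - 74)*13 = 10 - 9902*13 = 10 - 128726 = -128716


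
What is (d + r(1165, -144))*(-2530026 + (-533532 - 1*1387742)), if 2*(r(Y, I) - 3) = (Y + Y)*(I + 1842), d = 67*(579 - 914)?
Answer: -8705532046400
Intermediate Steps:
d = -22445 (d = 67*(-335) = -22445)
r(Y, I) = 3 + Y*(1842 + I) (r(Y, I) = 3 + ((Y + Y)*(I + 1842))/2 = 3 + ((2*Y)*(1842 + I))/2 = 3 + (2*Y*(1842 + I))/2 = 3 + Y*(1842 + I))
(d + r(1165, -144))*(-2530026 + (-533532 - 1*1387742)) = (-22445 + (3 + 1842*1165 - 144*1165))*(-2530026 + (-533532 - 1*1387742)) = (-22445 + (3 + 2145930 - 167760))*(-2530026 + (-533532 - 1387742)) = (-22445 + 1978173)*(-2530026 - 1921274) = 1955728*(-4451300) = -8705532046400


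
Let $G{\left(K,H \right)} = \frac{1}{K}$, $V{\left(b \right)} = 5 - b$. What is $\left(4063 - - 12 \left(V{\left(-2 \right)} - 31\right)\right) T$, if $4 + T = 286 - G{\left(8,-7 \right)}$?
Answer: $\frac{8512625}{8} \approx 1.0641 \cdot 10^{6}$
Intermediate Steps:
$T = \frac{2255}{8}$ ($T = -4 + \left(286 - \frac{1}{8}\right) = -4 + \frac{2287}{8} = \frac{2255}{8} \approx 281.88$)
$\left(4063 - - 12 \left(V{\left(-2 \right)} - 31\right)\right) T = \left(4063 - - 12 \left(\left(5 - -2\right) - 31\right)\right) \frac{2255}{8} = \left(4063 - - 12 \left(\left(5 + 2\right) - 31\right)\right) \frac{2255}{8} = \left(4063 - - 12 \left(7 - 31\right)\right) \frac{2255}{8} = \left(4063 - \left(-12\right) \left(-24\right)\right) \frac{2255}{8} = \left(4063 - 288\right) \frac{2255}{8} = 3775 \cdot \frac{2255}{8} = \frac{8512625}{8}$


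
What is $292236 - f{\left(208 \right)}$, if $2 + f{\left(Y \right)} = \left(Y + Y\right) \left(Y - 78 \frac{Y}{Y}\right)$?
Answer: $238158$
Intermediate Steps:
$f{\left(Y \right)} = -2 + 2 Y \left(-78 + Y\right)$ ($f{\left(Y \right)} = -2 + \left(Y + Y\right) \left(Y - 78 \frac{Y}{Y}\right) = -2 + 2 Y \left(Y - 78\right) = -2 + 2 Y \left(-78 + Y\right)$)
$292236 - f{\left(208 \right)} = 292236 - \left(-2 - 32448 + 2 \cdot 208^{2}\right) = 292236 - \left(-2 - 32448 + 2 \cdot 43264\right) = 292236 - \left(-2 - 32448 + 86528\right) = 292236 - 54078 = 238158$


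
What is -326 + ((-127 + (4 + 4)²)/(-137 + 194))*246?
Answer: -11360/19 ≈ -597.89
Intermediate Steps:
-326 + ((-127 + (4 + 4)²)/(-137 + 194))*246 = -326 + ((-127 + 8²)/57)*246 = -326 + ((-127 + 64)*(1/57))*246 = -326 - 63*1/57*246 = -326 - 21/19*246 = -326 - 5166/19 = -11360/19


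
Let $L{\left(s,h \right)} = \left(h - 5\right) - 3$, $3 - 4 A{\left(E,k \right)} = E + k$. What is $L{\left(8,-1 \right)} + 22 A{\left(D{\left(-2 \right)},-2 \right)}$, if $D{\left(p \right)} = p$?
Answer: $\frac{59}{2} \approx 29.5$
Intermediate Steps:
$A{\left(E,k \right)} = \frac{3}{4} - \frac{E}{4} - \frac{k}{4}$ ($A{\left(E,k \right)} = \frac{3}{4} - \frac{E + k}{4} = \frac{3}{4} - \left(\frac{E}{4} + \frac{k}{4}\right) = \frac{3}{4} - \frac{E}{4} - \frac{k}{4}$)
$L{\left(s,h \right)} = -8 + h$ ($L{\left(s,h \right)} = \left(-5 + h\right) - 3 = -8 + h$)
$L{\left(8,-1 \right)} + 22 A{\left(D{\left(-2 \right)},-2 \right)} = \left(-8 - 1\right) + 22 \left(\frac{3}{4} - - \frac{1}{2} - - \frac{1}{2}\right) = -9 + 22 \left(\frac{3}{4} + \frac{1}{2} + \frac{1}{2}\right) = -9 + 22 \cdot \frac{7}{4} = -9 + \frac{77}{2} = \frac{59}{2}$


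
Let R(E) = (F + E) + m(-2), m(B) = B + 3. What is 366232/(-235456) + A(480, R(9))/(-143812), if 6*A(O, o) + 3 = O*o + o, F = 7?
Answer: -4967749307/3174506088 ≈ -1.5649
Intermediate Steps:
m(B) = 3 + B
R(E) = 8 + E (R(E) = (7 + E) + (3 - 2) = (7 + E) + 1 = 8 + E)
A(O, o) = -1/2 + o/6 + O*o/6 (A(O, o) = -1/2 + (O*o + o)/6 = -1/2 + (o + O*o)/6 = -1/2 + (o/6 + O*o/6) = -1/2 + o/6 + O*o/6)
366232/(-235456) + A(480, R(9))/(-143812) = 366232/(-235456) + (-1/2 + (8 + 9)/6 + (1/6)*480*(8 + 9))/(-143812) = 366232*(-1/235456) + (-1/2 + (1/6)*17 + (1/6)*480*17)*(-1/143812) = -45779/29432 + (-1/2 + 17/6 + 1360)*(-1/143812) = -45779/29432 + (4087/3)*(-1/143812) = -45779/29432 - 4087/431436 = -4967749307/3174506088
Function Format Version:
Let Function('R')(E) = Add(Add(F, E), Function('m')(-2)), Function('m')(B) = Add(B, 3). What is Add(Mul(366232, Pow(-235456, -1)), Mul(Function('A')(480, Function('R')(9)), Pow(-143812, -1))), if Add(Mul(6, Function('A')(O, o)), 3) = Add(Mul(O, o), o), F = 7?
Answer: Rational(-4967749307, 3174506088) ≈ -1.5649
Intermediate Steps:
Function('m')(B) = Add(3, B)
Function('R')(E) = Add(8, E) (Function('R')(E) = Add(Add(7, E), Add(3, -2)) = Add(Add(7, E), 1) = Add(8, E))
Function('A')(O, o) = Add(Rational(-1, 2), Mul(Rational(1, 6), o), Mul(Rational(1, 6), O, o)) (Function('A')(O, o) = Add(Rational(-1, 2), Mul(Rational(1, 6), Add(Mul(O, o), o))) = Add(Rational(-1, 2), Mul(Rational(1, 6), Add(o, Mul(O, o)))) = Add(Rational(-1, 2), Add(Mul(Rational(1, 6), o), Mul(Rational(1, 6), O, o))) = Add(Rational(-1, 2), Mul(Rational(1, 6), o), Mul(Rational(1, 6), O, o)))
Add(Mul(366232, Pow(-235456, -1)), Mul(Function('A')(480, Function('R')(9)), Pow(-143812, -1))) = Add(Mul(366232, Pow(-235456, -1)), Mul(Add(Rational(-1, 2), Mul(Rational(1, 6), Add(8, 9)), Mul(Rational(1, 6), 480, Add(8, 9))), Pow(-143812, -1))) = Add(Mul(366232, Rational(-1, 235456)), Mul(Add(Rational(-1, 2), Mul(Rational(1, 6), 17), Mul(Rational(1, 6), 480, 17)), Rational(-1, 143812))) = Add(Rational(-45779, 29432), Mul(Add(Rational(-1, 2), Rational(17, 6), 1360), Rational(-1, 143812))) = Add(Rational(-45779, 29432), Mul(Rational(4087, 3), Rational(-1, 143812))) = Add(Rational(-45779, 29432), Rational(-4087, 431436)) = Rational(-4967749307, 3174506088)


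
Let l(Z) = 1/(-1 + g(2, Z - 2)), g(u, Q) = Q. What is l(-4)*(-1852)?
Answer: 1852/7 ≈ 264.57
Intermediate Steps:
l(Z) = 1/(-3 + Z) (l(Z) = 1/(-1 + (Z - 2)) = 1/(-1 + (-2 + Z)) = 1/(-3 + Z))
l(-4)*(-1852) = -1852/(-3 - 4) = -1852/(-7) = -⅐*(-1852) = 1852/7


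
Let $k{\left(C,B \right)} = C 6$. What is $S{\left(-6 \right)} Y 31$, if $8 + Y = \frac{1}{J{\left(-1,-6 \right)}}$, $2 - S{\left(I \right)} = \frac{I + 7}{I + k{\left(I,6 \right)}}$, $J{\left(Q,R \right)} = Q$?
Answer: $- \frac{7905}{14} \approx -564.64$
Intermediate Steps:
$k{\left(C,B \right)} = 6 C$
$S{\left(I \right)} = 2 - \frac{7 + I}{7 I}$ ($S{\left(I \right)} = 2 - \frac{I + 7}{I + 6 I} = 2 - \frac{7 + I}{7 I}$)
$Y = -9$ ($Y = -8 + \frac{1}{-1} = -8 - 1 = -9$)
$S{\left(-6 \right)} Y 31 = \left(\frac{13}{7} - \frac{1}{-6}\right) \left(-9\right) 31 = \left(\frac{13}{7} - - \frac{1}{6}\right) \left(-9\right) 31 = \left(\frac{13}{7} + \frac{1}{6}\right) \left(-9\right) 31 = \frac{85}{42} \left(-9\right) 31 = \left(- \frac{255}{14}\right) 31 = - \frac{7905}{14}$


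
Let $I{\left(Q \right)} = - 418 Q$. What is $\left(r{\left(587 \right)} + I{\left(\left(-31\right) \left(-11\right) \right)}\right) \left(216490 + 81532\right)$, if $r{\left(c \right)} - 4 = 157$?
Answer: $-42431478294$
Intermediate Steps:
$r{\left(c \right)} = 161$ ($r{\left(c \right)} = 4 + 157 = 161$)
$\left(r{\left(587 \right)} + I{\left(\left(-31\right) \left(-11\right) \right)}\right) \left(216490 + 81532\right) = \left(161 - 418 \left(\left(-31\right) \left(-11\right)\right)\right) \left(216490 + 81532\right) = \left(161 - 142538\right) 298022 = \left(-142377\right) 298022 = -42431478294$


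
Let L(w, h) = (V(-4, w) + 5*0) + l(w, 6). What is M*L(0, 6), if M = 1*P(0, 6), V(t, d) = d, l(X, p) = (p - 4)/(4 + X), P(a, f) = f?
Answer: 3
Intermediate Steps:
l(X, p) = (-4 + p)/(4 + X)
M = 6 (M = 1*6 = 6)
L(w, h) = w + 2/(4 + w) (L(w, h) = (w + 5*0) + (-4 + 6)/(4 + w) = (w + 0) + 2/(4 + w) = w + 2/(4 + w))
M*L(0, 6) = 6*((2 + 0*(4 + 0))/(4 + 0)) = 6*((2 + 0*4)/4) = 6*((2 + 0)/4) = 6*((¼)*2) = 6*(½) = 3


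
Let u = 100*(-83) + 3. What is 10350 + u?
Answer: 2053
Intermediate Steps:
u = -8297 (u = -8300 + 3 = -8297)
10350 + u = 10350 - 8297 = 2053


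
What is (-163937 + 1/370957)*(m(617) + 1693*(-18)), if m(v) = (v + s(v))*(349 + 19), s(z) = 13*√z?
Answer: -11954854732994056/370957 - 290932155755072*√617/370957 ≈ -5.1708e+10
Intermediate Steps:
m(v) = 368*v + 4784*√v (m(v) = (v + 13*√v)*(349 + 19) = (v + 13*√v)*368 = 368*v + 4784*√v)
(-163937 + 1/370957)*(m(617) + 1693*(-18)) = (-163937 + 1/370957)*((368*617 + 4784*√617) + 1693*(-18)) = (-163937 + 1/370957)*((227056 + 4784*√617) - 30474) = -60813577708*(196582 + 4784*√617)/370957 = -11954854732994056/370957 - 290932155755072*√617/370957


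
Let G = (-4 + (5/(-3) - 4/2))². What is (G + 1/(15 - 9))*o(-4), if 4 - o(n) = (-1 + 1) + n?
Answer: 4244/9 ≈ 471.56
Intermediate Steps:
o(n) = 4 - n (o(n) = 4 - ((-1 + 1) + n) = 4 - (0 + n) = 4 - n)
G = 529/9 (G = (-4 + (5*(-⅓) - 4*½))² = (-4 + (-5/3 - 2))² = (-4 - 11/3)² = (-23/3)² = 529/9 ≈ 58.778)
(G + 1/(15 - 9))*o(-4) = (529/9 + 1/(15 - 9))*(4 - 1*(-4)) = (529/9 + 1/6)*(4 + 4) = (529/9 + ⅙)*8 = (1061/18)*8 = 4244/9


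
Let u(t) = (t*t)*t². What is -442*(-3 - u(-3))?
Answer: 37128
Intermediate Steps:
u(t) = t⁴ (u(t) = t²*t² = t⁴)
-442*(-3 - u(-3)) = -442*(-3 - 1*(-3)⁴) = -442*(-3 - 1*81) = -442*(-3 - 81) = -442*(-84) = 37128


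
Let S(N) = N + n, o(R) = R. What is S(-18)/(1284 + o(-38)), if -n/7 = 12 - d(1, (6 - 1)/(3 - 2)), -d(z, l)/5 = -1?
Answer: -67/1246 ≈ -0.053772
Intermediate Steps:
d(z, l) = 5 (d(z, l) = -5*(-1) = 5)
n = -49 (n = -7*(12 - 1*5) = -7*(12 - 5) = -7*7 = -49)
S(N) = -49 + N (S(N) = N - 49 = -49 + N)
S(-18)/(1284 + o(-38)) = (-49 - 18)/(1284 - 38) = -67/1246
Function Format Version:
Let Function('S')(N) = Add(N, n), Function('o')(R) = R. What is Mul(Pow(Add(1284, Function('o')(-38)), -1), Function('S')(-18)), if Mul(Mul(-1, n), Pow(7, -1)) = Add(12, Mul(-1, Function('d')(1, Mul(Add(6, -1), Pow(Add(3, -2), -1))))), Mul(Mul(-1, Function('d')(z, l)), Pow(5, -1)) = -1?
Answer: Rational(-67, 1246) ≈ -0.053772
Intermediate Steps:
Function('d')(z, l) = 5 (Function('d')(z, l) = Mul(-5, -1) = 5)
n = -49 (n = Mul(-7, Add(12, Mul(-1, 5))) = Mul(-7, Add(12, -5)) = Mul(-7, 7) = -49)
Function('S')(N) = Add(-49, N) (Function('S')(N) = Add(N, -49) = Add(-49, N))
Mul(Pow(Add(1284, Function('o')(-38)), -1), Function('S')(-18)) = Mul(Pow(Add(1284, -38), -1), Add(-49, -18)) = Mul(Pow(1246, -1), -67) = Mul(Rational(1, 1246), -67) = Rational(-67, 1246)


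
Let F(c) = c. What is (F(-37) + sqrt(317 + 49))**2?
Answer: (37 - sqrt(366))**2 ≈ 319.30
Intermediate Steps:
(F(-37) + sqrt(317 + 49))**2 = (-37 + sqrt(317 + 49))**2 = (-37 + sqrt(366))**2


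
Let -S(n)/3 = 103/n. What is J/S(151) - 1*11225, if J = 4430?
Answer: -4137455/309 ≈ -13390.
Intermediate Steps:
S(n) = -309/n
J/S(151) - 1*11225 = 4430/((-309/151)) - 1*11225 = 4430/((-309*1/151)) - 11225 = 4430/(-309/151) - 11225 = 4430*(-151/309) - 11225 = -668930/309 - 11225 = -4137455/309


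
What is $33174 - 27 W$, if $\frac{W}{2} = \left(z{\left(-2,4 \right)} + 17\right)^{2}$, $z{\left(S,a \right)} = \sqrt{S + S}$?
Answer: $17784 - 3672 i \approx 17784.0 - 3672.0 i$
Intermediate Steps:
$z{\left(S,a \right)} = \sqrt{2} \sqrt{S}$ ($z{\left(S,a \right)} = \sqrt{2 S} = \sqrt{2} \sqrt{S}$)
$W = 2 \left(17 + 2 i\right)^{2}$ ($W = 2 \left(\sqrt{2} \sqrt{-2} + 17\right)^{2} = 2 \left(\sqrt{2} i \sqrt{2} + 17\right)^{2} = 2 \left(2 i + 17\right)^{2} = 2 \left(17 + 2 i\right)^{2} \approx 570.0 + 136.0 i$)
$33174 - 27 W = 33174 - 27 \left(570 + 136 i\right) = 33174 - \left(15390 + 3672 i\right) = 17784 - 3672 i$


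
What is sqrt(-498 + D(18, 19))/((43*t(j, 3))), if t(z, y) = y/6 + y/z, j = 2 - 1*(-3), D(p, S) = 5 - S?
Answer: 160*I*sqrt(2)/473 ≈ 0.47838*I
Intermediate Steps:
j = 5 (j = 2 + 3 = 5)
t(z, y) = y/6 + y/z (t(z, y) = y*(1/6) + y/z = y/6 + y/z)
sqrt(-498 + D(18, 19))/((43*t(j, 3))) = sqrt(-498 + (5 - 1*19))/((43*((1/6)*3 + 3/5))) = sqrt(-498 + (5 - 19))/((43*(1/2 + 3*(1/5)))) = sqrt(-498 - 14)/((43*(1/2 + 3/5))) = sqrt(-512)/((43*(11/10))) = (16*I*sqrt(2))/(473/10) = (16*I*sqrt(2))*(10/473) = 160*I*sqrt(2)/473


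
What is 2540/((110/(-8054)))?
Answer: -2045716/11 ≈ -1.8597e+5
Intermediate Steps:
2540/((110/(-8054))) = 2540/((110*(-1/8054))) = 2540/(-55/4027) = 2540*(-4027/55) = -2045716/11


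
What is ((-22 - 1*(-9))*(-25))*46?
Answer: 14950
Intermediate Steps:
((-22 - 1*(-9))*(-25))*46 = ((-22 + 9)*(-25))*46 = -13*(-25)*46 = 325*46 = 14950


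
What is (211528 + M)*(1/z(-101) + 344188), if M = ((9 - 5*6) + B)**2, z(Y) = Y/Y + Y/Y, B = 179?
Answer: 81397826742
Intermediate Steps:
z(Y) = 2 (z(Y) = 1 + 1 = 2)
M = 24964 (M = ((9 - 5*6) + 179)**2 = ((9 - 30) + 179)**2 = (-21 + 179)**2 = 158**2 = 24964)
(211528 + M)*(1/z(-101) + 344188) = (211528 + 24964)*(1/2 + 344188) = 236492*(1/2 + 344188) = 236492*(688377/2) = 81397826742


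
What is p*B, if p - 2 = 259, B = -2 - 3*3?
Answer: -2871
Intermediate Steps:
B = -11 (B = -2 - 9 = -11)
p = 261 (p = 2 + 259 = 261)
p*B = 261*(-11) = -2871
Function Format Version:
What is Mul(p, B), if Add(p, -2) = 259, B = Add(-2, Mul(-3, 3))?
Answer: -2871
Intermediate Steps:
B = -11 (B = Add(-2, -9) = -11)
p = 261 (p = Add(2, 259) = 261)
Mul(p, B) = Mul(261, -11) = -2871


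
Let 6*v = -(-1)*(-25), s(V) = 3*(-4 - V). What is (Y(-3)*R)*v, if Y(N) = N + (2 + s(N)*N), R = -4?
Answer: 400/3 ≈ 133.33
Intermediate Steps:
s(V) = -12 - 3*V
v = -25/6 (v = (-(-1)*(-25))/6 = (-1*25)/6 = (1/6)*(-25) = -25/6 ≈ -4.1667)
Y(N) = 2 + N + N*(-12 - 3*N) (Y(N) = N + (2 + (-12 - 3*N)*N) = N + (2 + N*(-12 - 3*N)) = 2 + N + N*(-12 - 3*N))
(Y(-3)*R)*v = ((2 - 3 - 3*(-3)*(4 - 3))*(-4))*(-25/6) = ((2 - 3 - 3*(-3)*1)*(-4))*(-25/6) = ((2 - 3 + 9)*(-4))*(-25/6) = (8*(-4))*(-25/6) = -32*(-25/6) = 400/3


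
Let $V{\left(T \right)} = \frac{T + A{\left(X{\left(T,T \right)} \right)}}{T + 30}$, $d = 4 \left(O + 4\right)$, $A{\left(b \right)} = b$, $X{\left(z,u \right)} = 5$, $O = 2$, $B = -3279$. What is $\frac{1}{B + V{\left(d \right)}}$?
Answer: $- \frac{54}{177037} \approx -0.00030502$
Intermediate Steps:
$d = 24$ ($d = 4 \left(2 + 4\right) = 4 \cdot 6 = 24$)
$V{\left(T \right)} = \frac{5 + T}{30 + T}$ ($V{\left(T \right)} = \frac{T + 5}{T + 30} = \frac{5 + T}{30 + T}$)
$\frac{1}{B + V{\left(d \right)}} = \frac{1}{-3279 + \frac{5 + 24}{30 + 24}} = \frac{1}{-3279 + \frac{1}{54} \cdot 29} = \frac{1}{-3279 + \frac{29}{54}} = \frac{1}{- \frac{177037}{54}} = - \frac{54}{177037}$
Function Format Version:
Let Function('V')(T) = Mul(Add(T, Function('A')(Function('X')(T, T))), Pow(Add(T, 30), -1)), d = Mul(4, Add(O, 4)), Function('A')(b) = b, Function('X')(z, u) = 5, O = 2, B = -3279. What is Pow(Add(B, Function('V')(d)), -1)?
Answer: Rational(-54, 177037) ≈ -0.00030502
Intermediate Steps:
d = 24 (d = Mul(4, Add(2, 4)) = Mul(4, 6) = 24)
Function('V')(T) = Mul(Pow(Add(30, T), -1), Add(5, T)) (Function('V')(T) = Mul(Add(T, 5), Pow(Add(T, 30), -1)) = Mul(Add(5, T), Pow(Add(30, T), -1)) = Mul(Pow(Add(30, T), -1), Add(5, T)))
Pow(Add(B, Function('V')(d)), -1) = Pow(Add(-3279, Mul(Pow(Add(30, 24), -1), Add(5, 24))), -1) = Pow(Add(-3279, Mul(Pow(54, -1), 29)), -1) = Pow(Add(-3279, Mul(Rational(1, 54), 29)), -1) = Pow(Add(-3279, Rational(29, 54)), -1) = Pow(Rational(-177037, 54), -1) = Rational(-54, 177037)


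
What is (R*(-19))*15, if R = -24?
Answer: 6840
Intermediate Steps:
(R*(-19))*15 = -24*(-19)*15 = 456*15 = 6840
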